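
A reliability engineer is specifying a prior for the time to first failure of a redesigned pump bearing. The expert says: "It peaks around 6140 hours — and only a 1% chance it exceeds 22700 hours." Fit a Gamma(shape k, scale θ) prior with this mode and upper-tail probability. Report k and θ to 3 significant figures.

k ≈ 3.5, θ ≈ 2460

Gamma(k,θ) with k>1 has mode (k−1)θ, so θ = 6140/(k−1).
Need P(X < 22700) = 0.99 with θ tied to k this way. Start at k = 2, θ = 6140: P(X<22700) ≈ 0.884.
Too low — raise k to concentrate. Iterating converges to k ≈ 3.5.
Then θ = 6140/(3.5−1) ≈ 2460.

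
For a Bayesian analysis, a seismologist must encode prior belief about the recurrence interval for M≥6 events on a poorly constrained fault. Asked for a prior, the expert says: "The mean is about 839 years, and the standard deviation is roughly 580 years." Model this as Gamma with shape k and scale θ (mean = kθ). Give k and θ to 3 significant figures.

k ≈ 2.09, θ ≈ 401

For Gamma(k, scale θ): mean = kθ, variance = kθ², so CV = 1/√k.
CV = SD/mean = 580/839 = 0.6913, hence k = 1/CV² = 2.09.
Then θ = mean/k = 839/2.09 = 401.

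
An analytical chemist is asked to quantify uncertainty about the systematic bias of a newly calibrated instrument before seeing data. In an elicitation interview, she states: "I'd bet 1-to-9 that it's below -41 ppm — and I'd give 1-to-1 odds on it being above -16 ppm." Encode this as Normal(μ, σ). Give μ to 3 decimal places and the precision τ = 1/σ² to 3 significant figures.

For Normal(μ,σ), the p-quantile is μ + z_p·σ. Here z_{0.1} = -1.282, z_{0.5} = 0.
So -41 = μ − 1.282σ and -16 = μ + 0σ.
Subtracting: σ = (-16 − -41)/(0 − (-1.282)) = 19.508.
Then μ = -41 − (-1.282)·19.508 = -16.000.
Precision τ = 1/σ² = 1/19.51² = 0.00263.

μ = -16.000, τ = 0.00263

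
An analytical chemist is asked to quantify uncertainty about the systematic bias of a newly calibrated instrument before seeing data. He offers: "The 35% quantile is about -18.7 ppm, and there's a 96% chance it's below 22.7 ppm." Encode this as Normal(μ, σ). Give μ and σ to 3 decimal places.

μ = -11.232, σ = 19.382

The p-quantile of Normal(μ,σ) is μ + z_p·σ, with z_{0.35} = -0.3853 and z_{0.96} = 1.751.
Eliminate σ: μ = (z₂·x₁ − z₁·x₂)/(z₂ − z₁) = (1.751·-18.7 − (-0.3853)·22.7)/2.136 = -11.232.
Then σ = (x₂ − x₁)/(z₂ − z₁) = (22.7 − -18.7)/2.136 = 19.382.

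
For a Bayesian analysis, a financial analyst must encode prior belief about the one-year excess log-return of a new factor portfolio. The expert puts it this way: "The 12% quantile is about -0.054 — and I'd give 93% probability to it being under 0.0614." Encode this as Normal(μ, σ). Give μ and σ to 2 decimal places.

For Normal(μ,σ), the p-quantile is μ + z_p·σ. Here z_{0.12} = -1.175, z_{0.93} = 1.476.
So -0.054 = μ − 1.175σ and 0.0614 = μ + 1.476σ.
Subtracting: σ = (0.0614 − -0.054)/(1.476 − (-1.175)) = 0.04.
Then μ = -0.054 − (-1.175)·0.04 = -0.00.

μ = -0.00, σ = 0.04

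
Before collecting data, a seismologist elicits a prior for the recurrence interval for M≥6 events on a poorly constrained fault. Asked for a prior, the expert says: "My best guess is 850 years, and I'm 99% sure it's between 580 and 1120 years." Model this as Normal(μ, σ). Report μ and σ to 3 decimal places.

μ = 850.000, σ = 104.821

A symmetric 99% interval runs μ ± z·σ with z = 2.576.
Half-width = 270, so σ = 270/2.576 = 104.821.
μ is the stated best guess, 850.000.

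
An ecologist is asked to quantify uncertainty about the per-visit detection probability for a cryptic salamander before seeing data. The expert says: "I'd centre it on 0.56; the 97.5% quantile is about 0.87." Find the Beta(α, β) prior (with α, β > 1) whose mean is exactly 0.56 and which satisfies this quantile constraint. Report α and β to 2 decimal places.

α ≈ 4.08, β ≈ 3.21

With mean 0.56 fixed, write α = 0.56s, β = 0.44s where s = α+β.
Need P(θ < 0.87) = 0.975 under Beta(0.56s, 0.44s). Normal approximation: (q−m)/√(m(1−m)/s) ≈ z_{0.975} = 1.96, so s ≈ 0.56·0.44·(1.96)²/(0.87−0.56)² = 9.8.
At s = 9.8: P(θ<0.87) ≈ 0.989. Adjusting to match 0.975 gives s ≈ 7.29.
So α = 0.56·7.29 ≈ 4.08, β = 0.44·7.29 ≈ 3.21.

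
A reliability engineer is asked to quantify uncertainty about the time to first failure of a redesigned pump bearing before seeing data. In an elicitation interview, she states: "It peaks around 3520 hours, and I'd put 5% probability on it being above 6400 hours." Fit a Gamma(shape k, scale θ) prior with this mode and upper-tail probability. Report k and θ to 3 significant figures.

Gamma(k,θ) with k>1 has mode (k−1)θ, so θ = 3520/(k−1).
Need P(X < 6400) = 0.95 with θ tied to k this way. Start at k = 2, θ = 3520: P(X<6400) ≈ 0.543.
Too low — raise k to concentrate. Iterating converges to k ≈ 8.79.
Then θ = 3520/(8.79−1) ≈ 452.

k ≈ 8.79, θ ≈ 452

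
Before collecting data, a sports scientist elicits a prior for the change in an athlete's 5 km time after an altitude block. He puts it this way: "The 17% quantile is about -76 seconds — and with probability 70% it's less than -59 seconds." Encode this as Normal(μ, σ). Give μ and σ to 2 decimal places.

The p-quantile of Normal(μ,σ) is μ + z_p·σ, with z_{0.17} = -0.9542 and z_{0.7} = 0.5244.
Eliminate σ: μ = (z₂·x₁ − z₁·x₂)/(z₂ − z₁) = (0.5244·-76 − (-0.9542)·-59)/1.479 = -65.03.
Then σ = (x₂ − x₁)/(z₂ − z₁) = (-59 − -76)/1.479 = 11.50.

μ = -65.03, σ = 11.50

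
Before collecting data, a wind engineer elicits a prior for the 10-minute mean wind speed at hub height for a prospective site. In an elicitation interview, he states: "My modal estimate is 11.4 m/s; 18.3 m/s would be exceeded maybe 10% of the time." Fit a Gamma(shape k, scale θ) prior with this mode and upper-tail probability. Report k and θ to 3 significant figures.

Gamma(k,θ) with k>1 has mode (k−1)θ, so θ = 11.4/(k−1).
Need P(X < 18.3) = 0.9 with θ tied to k this way. Start at k = 2, θ = 11.4: P(X<18.3) ≈ 0.477.
Too low — raise k to concentrate. Iterating converges to k ≈ 9.39.
Then θ = 11.4/(9.39−1) ≈ 1.36.

k ≈ 9.39, θ ≈ 1.36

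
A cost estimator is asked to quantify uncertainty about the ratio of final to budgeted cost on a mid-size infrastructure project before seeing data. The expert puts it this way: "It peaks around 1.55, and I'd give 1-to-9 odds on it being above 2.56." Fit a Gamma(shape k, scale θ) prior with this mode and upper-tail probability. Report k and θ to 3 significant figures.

k ≈ 8.49, θ ≈ 0.207

Gamma(k,θ) with k>1 has mode (k−1)θ, so θ = 1.55/(k−1).
Need P(X < 2.56) = 0.9 with θ tied to k this way. Start at k = 2, θ = 1.55: P(X<2.56) ≈ 0.492.
Too low — raise k to concentrate. Iterating converges to k ≈ 8.49.
Then θ = 1.55/(8.49−1) ≈ 0.207.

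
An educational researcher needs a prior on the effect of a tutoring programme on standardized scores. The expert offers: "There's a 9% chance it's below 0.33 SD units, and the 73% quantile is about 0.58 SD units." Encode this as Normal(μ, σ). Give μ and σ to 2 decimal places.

The p-quantile of Normal(μ,σ) is μ + z_p·σ, with z_{0.09} = -1.341 and z_{0.73} = 0.6128.
Eliminate σ: μ = (z₂·x₁ − z₁·x₂)/(z₂ − z₁) = (0.6128·0.33 − (-1.341)·0.58)/1.954 = 0.50.
Then σ = (x₂ − x₁)/(z₂ − z₁) = (0.58 − 0.33)/1.954 = 0.13.

μ = 0.50, σ = 0.13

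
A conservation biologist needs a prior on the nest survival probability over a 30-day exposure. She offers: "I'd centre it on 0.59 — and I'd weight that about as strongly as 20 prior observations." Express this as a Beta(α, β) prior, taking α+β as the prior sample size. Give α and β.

α = 11.8, β = 8.2

Under the effective-sample-size interpretation, Beta(α, β) has prior mean α/(α+β) and prior sample size α+β.
So α+β = 20 and α/(α+β) = 0.59, giving α = 0.59·20 = 11.8 and β = 20 − 11.8 = 8.2.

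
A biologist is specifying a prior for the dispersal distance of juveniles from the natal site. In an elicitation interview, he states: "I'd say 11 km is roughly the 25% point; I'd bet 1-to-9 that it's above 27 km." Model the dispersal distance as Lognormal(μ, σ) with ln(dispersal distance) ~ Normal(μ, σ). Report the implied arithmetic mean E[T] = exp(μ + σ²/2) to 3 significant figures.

E[T] ≈ 16.7 km

If T ~ Lognormal(μ,σ) then ln T ~ Normal(μ,σ), so the p-quantile of ln T is μ + z_p·σ.
ln(11) = 2.398 and ln(27) = 3.296; z_{0.25} = -0.6745, z_{0.9} = 1.282.
σ = (3.296 − 2.398)/(1.282 − (-0.6745)) = 0.459.
μ = 2.398 − (-0.6745)·0.459 = 2.708.
E[T] = exp(μ + σ²/2) = exp(2.708 + 0.1054) = 16.7 km.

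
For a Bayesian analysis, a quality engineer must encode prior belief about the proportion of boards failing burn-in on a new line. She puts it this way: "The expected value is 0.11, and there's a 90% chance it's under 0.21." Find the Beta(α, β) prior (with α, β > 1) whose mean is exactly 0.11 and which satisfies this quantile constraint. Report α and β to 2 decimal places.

α ≈ 1.93, β ≈ 15.59

With mean 0.11 fixed, write α = 0.11s, β = 0.89s where s = α+β.
Need P(θ < 0.21) = 0.9 under Beta(0.11s, 0.89s). Normal approximation: (q−m)/√(m(1−m)/s) ≈ z_{0.9} = 1.28, so s ≈ 0.11·0.89·(1.28)²/(0.21−0.11)² = 16.1.
At s = 16.1: P(θ<0.21) ≈ 0.893. Adjusting to match 0.9 gives s ≈ 17.52.
So α = 0.11·17.52 ≈ 1.93, β = 0.89·17.52 ≈ 15.59.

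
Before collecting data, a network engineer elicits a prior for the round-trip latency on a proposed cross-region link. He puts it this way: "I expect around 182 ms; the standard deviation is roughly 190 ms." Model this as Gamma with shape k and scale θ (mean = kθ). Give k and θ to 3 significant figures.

k ≈ 0.918, θ ≈ 198

For Gamma(k, scale θ): mean = kθ, variance = kθ², so CV = 1/√k.
CV = SD/mean = 190/182 = 1.044, hence k = 1/CV² = 0.918.
Then θ = mean/k = 182/0.918 = 198.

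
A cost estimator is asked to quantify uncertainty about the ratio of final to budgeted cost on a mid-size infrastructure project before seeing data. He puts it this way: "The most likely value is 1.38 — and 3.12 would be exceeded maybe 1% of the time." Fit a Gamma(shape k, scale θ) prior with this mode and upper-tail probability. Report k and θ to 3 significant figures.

Gamma(k,θ) with k>1 has mode (k−1)θ, so θ = 1.38/(k−1).
Need P(X < 3.12) = 0.99 with θ tied to k this way. Start at k = 2, θ = 1.38: P(X<3.12) ≈ 0.660.
Too low — raise k to concentrate. Iterating converges to k ≈ 8.2.
Then θ = 1.38/(8.2−1) ≈ 0.192.

k ≈ 8.2, θ ≈ 0.192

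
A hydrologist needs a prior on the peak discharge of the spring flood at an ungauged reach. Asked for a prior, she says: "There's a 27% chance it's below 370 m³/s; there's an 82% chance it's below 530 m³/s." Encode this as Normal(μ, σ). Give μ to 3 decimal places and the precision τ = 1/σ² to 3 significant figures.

μ = 434.161, τ = 9.12e-05

For Normal(μ,σ), the p-quantile is μ + z_p·σ. Here z_{0.27} = -0.6128, z_{0.82} = 0.9154.
So 370 = μ − 0.6128σ and 530 = μ + 0.9154σ.
Subtracting: σ = (530 − 370)/(0.9154 − (-0.6128)) = 104.700.
Then μ = 370 − (-0.6128)·104.700 = 434.161.
Precision τ = 1/σ² = 1/104.7² = 9.12e-05.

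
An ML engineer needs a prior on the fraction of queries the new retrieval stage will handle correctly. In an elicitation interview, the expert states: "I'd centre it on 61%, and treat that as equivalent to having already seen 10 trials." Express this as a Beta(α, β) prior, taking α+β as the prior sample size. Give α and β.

α = 6.1, β = 3.9

Under the effective-sample-size interpretation, Beta(α, β) has prior mean α/(α+β) and prior sample size α+β.
So α+β = 10 and α/(α+β) = 0.61, giving α = 0.61·10 = 6.1 and β = 10 − 6.1 = 3.9.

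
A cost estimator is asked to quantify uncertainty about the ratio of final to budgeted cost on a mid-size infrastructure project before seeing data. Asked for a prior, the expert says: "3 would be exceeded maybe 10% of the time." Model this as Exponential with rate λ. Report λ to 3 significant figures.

λ ≈ 0.768

P(T > 3.0) = e^(−λ·3.0) = 0.1, so λ = −ln(0.1)/3.0 = 0.768.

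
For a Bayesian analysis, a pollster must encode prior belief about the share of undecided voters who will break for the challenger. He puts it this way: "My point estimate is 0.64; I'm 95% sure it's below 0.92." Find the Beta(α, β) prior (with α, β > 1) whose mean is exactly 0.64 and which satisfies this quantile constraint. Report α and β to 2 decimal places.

α ≈ 3.38, β ≈ 1.90

With mean 0.64 fixed, write α = 0.64s, β = 0.36s where s = α+β.
Need P(θ < 0.92) = 0.95 under Beta(0.64s, 0.36s). Normal approximation: (q−m)/√(m(1−m)/s) ≈ z_{0.95} = 1.64, so s ≈ 0.64·0.36·(1.64)²/(0.92−0.64)² = 8.0.
At s = 8.0: P(θ<0.92) ≈ 0.981. Adjusting to match 0.95 gives s ≈ 5.29.
So α = 0.64·5.29 ≈ 3.38, β = 0.36·5.29 ≈ 1.90.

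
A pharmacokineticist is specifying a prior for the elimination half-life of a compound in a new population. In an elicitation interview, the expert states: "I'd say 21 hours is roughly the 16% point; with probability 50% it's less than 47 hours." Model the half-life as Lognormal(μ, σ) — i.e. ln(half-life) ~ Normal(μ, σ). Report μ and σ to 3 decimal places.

μ ≈ 3.850, σ ≈ 0.810

If T ~ Lognormal(μ,σ) then ln T ~ Normal(μ,σ), so the p-quantile of ln T is μ + z_p·σ.
ln(21) = 3.045 and ln(47) = 3.85; z_{0.16} = -0.9945, z_{0.5} = 0.
σ = (3.85 − 3.045)/(0 − (-0.9945)) = 0.810.
μ = 3.045 − (-0.9945)·0.810 = 3.850.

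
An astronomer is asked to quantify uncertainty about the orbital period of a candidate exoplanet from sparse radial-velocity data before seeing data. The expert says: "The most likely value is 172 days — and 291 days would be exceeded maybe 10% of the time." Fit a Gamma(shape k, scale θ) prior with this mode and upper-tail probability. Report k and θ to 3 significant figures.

k ≈ 7.84, θ ≈ 25.1

Gamma(k,θ) with k>1 has mode (k−1)θ, so θ = 172/(k−1).
Need P(X < 291) = 0.9 with θ tied to k this way. Start at k = 2, θ = 172: P(X<291) ≈ 0.504.
Too low — raise k to concentrate. Iterating converges to k ≈ 7.84.
Then θ = 172/(7.84−1) ≈ 25.1.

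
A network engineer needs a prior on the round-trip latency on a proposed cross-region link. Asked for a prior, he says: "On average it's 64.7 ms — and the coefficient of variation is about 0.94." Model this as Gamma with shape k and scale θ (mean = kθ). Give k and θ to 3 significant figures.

For Gamma(k, scale θ): mean = kθ, variance = kθ², so CV = 1/√k.
CV = 0.94, hence k = 1/CV² = 1.13.
Then θ = mean/k = 64.7/1.13 = 57.2.

k ≈ 1.13, θ ≈ 57.2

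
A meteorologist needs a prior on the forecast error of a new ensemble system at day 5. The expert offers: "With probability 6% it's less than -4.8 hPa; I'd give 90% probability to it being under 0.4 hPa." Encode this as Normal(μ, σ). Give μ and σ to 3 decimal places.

The p-quantile of Normal(μ,σ) is μ + z_p·σ, with z_{0.06} = -1.555 and z_{0.9} = 1.282.
Eliminate σ: μ = (z₂·x₁ − z₁·x₂)/(z₂ − z₁) = (1.282·-4.8 − (-1.555)·0.4)/2.836 = -1.950.
Then σ = (x₂ − x₁)/(z₂ − z₁) = (0.4 − -4.8)/2.836 = 1.833.

μ = -1.950, σ = 1.833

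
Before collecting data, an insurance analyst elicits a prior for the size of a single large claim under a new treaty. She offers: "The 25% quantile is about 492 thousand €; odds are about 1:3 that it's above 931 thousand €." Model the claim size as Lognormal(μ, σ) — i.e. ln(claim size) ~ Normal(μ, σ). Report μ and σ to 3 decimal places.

If T ~ Lognormal(μ,σ) then ln T ~ Normal(μ,σ), so the p-quantile of ln T is μ + z_p·σ.
ln(492) = 6.198 and ln(931) = 6.836; z_{0.25} = -0.6745, z_{0.75} = 0.6745.
σ = (6.836 − 6.198)/(0.6745 − (-0.6745)) = 0.473.
μ = 6.198 − (-0.6745)·0.473 = 6.517.

μ ≈ 6.517, σ ≈ 0.473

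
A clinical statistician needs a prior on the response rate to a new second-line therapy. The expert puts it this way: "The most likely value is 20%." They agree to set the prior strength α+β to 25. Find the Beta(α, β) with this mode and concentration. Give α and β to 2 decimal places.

For α,β > 1 the Beta mode is (α−1)/(α+β−2). With α+β = 25, the mode is (α−1)/23.
Set (α−1)/23 = 0.2 → α = 1 + 0.2·23 = 5.60.
β = 25 − α = 19.40.

α = 5.60, β = 19.40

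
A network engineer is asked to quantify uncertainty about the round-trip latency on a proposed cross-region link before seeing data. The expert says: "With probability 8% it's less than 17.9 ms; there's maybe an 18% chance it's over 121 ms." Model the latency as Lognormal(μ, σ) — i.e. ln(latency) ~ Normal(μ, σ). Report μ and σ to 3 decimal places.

μ ≈ 4.042, σ ≈ 0.824

If T ~ Lognormal(μ,σ) then ln T ~ Normal(μ,σ), so the p-quantile of ln T is μ + z_p·σ.
ln(17.9) = 2.885 and ln(121) = 4.796; z_{0.08} = -1.405, z_{0.82} = 0.9154.
σ = (4.796 − 2.885)/(0.9154 − (-1.405)) = 0.824.
μ = 2.885 − (-1.405)·0.824 = 4.042.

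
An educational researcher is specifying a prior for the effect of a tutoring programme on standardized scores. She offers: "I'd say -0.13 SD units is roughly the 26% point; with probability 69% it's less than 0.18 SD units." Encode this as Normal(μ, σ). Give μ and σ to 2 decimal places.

μ = 0.05, σ = 0.27

For Normal(μ,σ), the p-quantile is μ + z_p·σ. Here z_{0.26} = -0.6433, z_{0.69} = 0.4959.
So -0.13 = μ − 0.6433σ and 0.18 = μ + 0.4959σ.
Subtracting: σ = (0.18 − -0.13)/(0.4959 − (-0.6433)) = 0.27.
Then μ = -0.13 − (-0.6433)·0.27 = 0.05.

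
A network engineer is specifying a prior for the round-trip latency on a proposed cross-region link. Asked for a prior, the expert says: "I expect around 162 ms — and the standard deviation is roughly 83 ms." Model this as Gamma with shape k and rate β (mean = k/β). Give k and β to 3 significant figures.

For Gamma(k, rate β): mean = k/β, variance = k/β², so CV = 1/√k.
CV = SD/mean = 83/162 = 0.5123, hence k = 1/CV² = 3.81.
Then β = k/mean = 3.81/162 = 0.0235.

k ≈ 3.81, β ≈ 0.0235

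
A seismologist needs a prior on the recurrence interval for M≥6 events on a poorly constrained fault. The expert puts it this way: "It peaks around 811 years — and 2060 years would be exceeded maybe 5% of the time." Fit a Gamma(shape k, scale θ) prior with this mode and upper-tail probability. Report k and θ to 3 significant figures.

k ≈ 4.12, θ ≈ 260

Gamma(k,θ) with k>1 has mode (k−1)θ, so θ = 811/(k−1).
Need P(X < 2060) = 0.95 with θ tied to k this way. Start at k = 2, θ = 811: P(X<2060) ≈ 0.721.
Too low — raise k to concentrate. Iterating converges to k ≈ 4.12.
Then θ = 811/(4.12−1) ≈ 260.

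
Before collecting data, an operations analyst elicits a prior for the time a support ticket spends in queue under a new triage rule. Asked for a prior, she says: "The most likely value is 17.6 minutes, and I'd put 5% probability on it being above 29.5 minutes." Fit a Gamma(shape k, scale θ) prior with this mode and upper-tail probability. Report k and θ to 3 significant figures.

k ≈ 11.5, θ ≈ 1.68

Gamma(k,θ) with k>1 has mode (k−1)θ, so θ = 17.6/(k−1).
Need P(X < 29.5) = 0.95 with θ tied to k this way. Start at k = 2, θ = 17.6: P(X<29.5) ≈ 0.499.
Too low — raise k to concentrate. Iterating converges to k ≈ 11.5.
Then θ = 17.6/(11.5−1) ≈ 1.68.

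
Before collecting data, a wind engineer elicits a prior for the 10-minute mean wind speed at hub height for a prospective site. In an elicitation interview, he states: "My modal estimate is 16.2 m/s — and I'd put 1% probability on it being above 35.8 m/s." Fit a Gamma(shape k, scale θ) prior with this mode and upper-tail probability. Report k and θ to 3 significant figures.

Gamma(k,θ) with k>1 has mode (k−1)θ, so θ = 16.2/(k−1).
Need P(X < 35.8) = 0.99 with θ tied to k this way. Start at k = 2, θ = 16.2: P(X<35.8) ≈ 0.648.
Too low — raise k to concentrate. Iterating converges to k ≈ 8.66.
Then θ = 16.2/(8.66−1) ≈ 2.11.

k ≈ 8.66, θ ≈ 2.11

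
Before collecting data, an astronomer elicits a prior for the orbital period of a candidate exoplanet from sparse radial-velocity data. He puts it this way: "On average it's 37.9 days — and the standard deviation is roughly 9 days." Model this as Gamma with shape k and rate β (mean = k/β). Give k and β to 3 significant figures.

k ≈ 17.7, β ≈ 0.468

For Gamma(k, rate β): mean = k/β, variance = k/β², so CV = 1/√k.
CV = SD/mean = 9/37.9 = 0.2375, hence k = 1/CV² = 17.7.
Then β = k/mean = 17.7/37.9 = 0.468.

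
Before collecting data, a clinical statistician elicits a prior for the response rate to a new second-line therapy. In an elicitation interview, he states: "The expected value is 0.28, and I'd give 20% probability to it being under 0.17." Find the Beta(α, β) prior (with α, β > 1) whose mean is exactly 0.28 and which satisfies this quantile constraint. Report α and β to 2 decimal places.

With mean 0.28 fixed, write α = 0.28s, β = 0.72s where s = α+β.
Need P(θ < 0.17) = 0.2 under Beta(0.28s, 0.72s). Normal approximation: (q−m)/√(m(1−m)/s) ≈ z_{0.2} = -0.842, so s ≈ 0.28·0.72·(-0.842)²/(0.17−0.28)² = 11.8.
At s = 11.8: P(θ<0.17) ≈ 0.206. Adjusting to match 0.2 gives s ≈ 12.25.
So α = 0.28·12.25 ≈ 3.43, β = 0.72·12.25 ≈ 8.82.

α ≈ 3.43, β ≈ 8.82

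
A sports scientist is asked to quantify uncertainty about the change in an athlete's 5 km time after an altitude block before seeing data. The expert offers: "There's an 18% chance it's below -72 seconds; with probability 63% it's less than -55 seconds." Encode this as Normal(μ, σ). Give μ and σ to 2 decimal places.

μ = -59.52, σ = 13.63

The p-quantile of Normal(μ,σ) is μ + z_p·σ, with z_{0.18} = -0.9154 and z_{0.63} = 0.3319.
Eliminate σ: μ = (z₂·x₁ − z₁·x₂)/(z₂ − z₁) = (0.3319·-72 − (-0.9154)·-55)/1.247 = -59.52.
Then σ = (x₂ − x₁)/(z₂ − z₁) = (-55 − -72)/1.247 = 13.63.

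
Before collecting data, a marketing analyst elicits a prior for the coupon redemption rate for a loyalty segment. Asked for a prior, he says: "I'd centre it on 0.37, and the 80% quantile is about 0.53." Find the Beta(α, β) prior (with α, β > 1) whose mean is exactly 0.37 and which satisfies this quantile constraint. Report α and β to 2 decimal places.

With mean 0.37 fixed, write α = 0.37s, β = 0.63s where s = α+β.
Need P(θ < 0.53) = 0.8 under Beta(0.37s, 0.63s). Normal approximation: (q−m)/√(m(1−m)/s) ≈ z_{0.8} = 0.842, so s ≈ 0.37·0.63·(0.842)²/(0.53−0.37)² = 6.4.
At s = 6.4: P(θ<0.53) ≈ 0.804. Adjusting to match 0.8 gives s ≈ 6.21.
So α = 0.37·6.21 ≈ 2.30, β = 0.63·6.21 ≈ 3.91.

α ≈ 2.30, β ≈ 3.91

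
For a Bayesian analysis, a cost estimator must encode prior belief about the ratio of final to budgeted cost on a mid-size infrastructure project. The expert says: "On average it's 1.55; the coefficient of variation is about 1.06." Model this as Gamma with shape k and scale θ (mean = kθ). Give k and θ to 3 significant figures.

k ≈ 0.89, θ ≈ 1.74

For Gamma(k, scale θ): mean = kθ, variance = kθ², so CV = 1/√k.
CV = 1.06, hence k = 1/CV² = 0.89.
Then θ = mean/k = 1.55/0.89 = 1.74.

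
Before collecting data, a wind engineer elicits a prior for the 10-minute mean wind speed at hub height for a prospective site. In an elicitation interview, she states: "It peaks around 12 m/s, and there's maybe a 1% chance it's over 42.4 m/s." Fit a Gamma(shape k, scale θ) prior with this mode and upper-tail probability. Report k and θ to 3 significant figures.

Gamma(k,θ) with k>1 has mode (k−1)θ, so θ = 12/(k−1).
Need P(X < 42.4) = 0.99 with θ tied to k this way. Start at k = 2, θ = 12: P(X<42.4) ≈ 0.868.
Too low — raise k to concentrate. Iterating converges to k ≈ 3.71.
Then θ = 12/(3.71−1) ≈ 4.42.

k ≈ 3.71, θ ≈ 4.42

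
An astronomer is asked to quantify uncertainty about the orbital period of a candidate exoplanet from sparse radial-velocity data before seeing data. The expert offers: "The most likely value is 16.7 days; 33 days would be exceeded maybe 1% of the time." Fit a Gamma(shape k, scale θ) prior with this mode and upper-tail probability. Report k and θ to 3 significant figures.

k ≈ 11.6, θ ≈ 1.57

Gamma(k,θ) with k>1 has mode (k−1)θ, so θ = 16.7/(k−1).
Need P(X < 33) = 0.99 with θ tied to k this way. Start at k = 2, θ = 16.7: P(X<33) ≈ 0.587.
Too low — raise k to concentrate. Iterating converges to k ≈ 11.6.
Then θ = 16.7/(11.6−1) ≈ 1.57.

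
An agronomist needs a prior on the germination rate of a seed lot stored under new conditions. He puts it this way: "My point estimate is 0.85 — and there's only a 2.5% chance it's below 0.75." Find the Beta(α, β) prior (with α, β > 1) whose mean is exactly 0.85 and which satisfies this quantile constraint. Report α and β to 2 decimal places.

With mean 0.85 fixed, write α = 0.85s, β = 0.15s where s = α+β.
Need P(θ < 0.75) = 0.025 under Beta(0.85s, 0.15s). Normal approximation: (q−m)/√(m(1−m)/s) ≈ z_{0.025} = -1.96, so s ≈ 0.85·0.15·(-1.96)²/(0.75−0.85)² = 49.0.
At s = 49.0: P(θ<0.75) ≈ 0.037. Adjusting to match 0.025 gives s ≈ 59.78.
So α = 0.85·59.78 ≈ 50.81, β = 0.15·59.78 ≈ 8.97.

α ≈ 50.81, β ≈ 8.97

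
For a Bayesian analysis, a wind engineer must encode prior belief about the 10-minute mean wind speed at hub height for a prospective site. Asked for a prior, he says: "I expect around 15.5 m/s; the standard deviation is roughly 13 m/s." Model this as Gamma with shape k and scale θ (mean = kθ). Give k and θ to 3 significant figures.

k ≈ 1.42, θ ≈ 10.9

For Gamma(k, scale θ): mean = kθ, variance = kθ², so CV = 1/√k.
CV = SD/mean = 13/15.5 = 0.8387, hence k = 1/CV² = 1.42.
Then θ = mean/k = 15.5/1.42 = 10.9.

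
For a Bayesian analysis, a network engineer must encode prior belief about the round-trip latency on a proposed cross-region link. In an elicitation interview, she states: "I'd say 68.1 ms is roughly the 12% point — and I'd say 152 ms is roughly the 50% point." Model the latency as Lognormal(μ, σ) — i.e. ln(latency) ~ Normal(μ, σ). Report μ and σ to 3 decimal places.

μ ≈ 5.024, σ ≈ 0.683

If T ~ Lognormal(μ,σ) then ln T ~ Normal(μ,σ), so the p-quantile of ln T is μ + z_p·σ.
ln(68.1) = 4.221 and ln(152) = 5.024; z_{0.12} = -1.175, z_{0.5} = 0.
σ = (5.024 − 4.221)/(0 − (-1.175)) = 0.683.
μ = 4.221 − (-1.175)·0.683 = 5.024.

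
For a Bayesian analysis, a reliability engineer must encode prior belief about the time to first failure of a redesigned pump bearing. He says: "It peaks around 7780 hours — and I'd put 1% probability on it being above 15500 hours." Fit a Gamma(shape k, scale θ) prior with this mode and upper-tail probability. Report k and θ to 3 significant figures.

k ≈ 11.3, θ ≈ 752

Gamma(k,θ) with k>1 has mode (k−1)θ, so θ = 7780/(k−1).
Need P(X < 15500) = 0.99 with θ tied to k this way. Start at k = 2, θ = 7780: P(X<15500) ≈ 0.592.
Too low — raise k to concentrate. Iterating converges to k ≈ 11.3.
Then θ = 7780/(11.3−1) ≈ 752.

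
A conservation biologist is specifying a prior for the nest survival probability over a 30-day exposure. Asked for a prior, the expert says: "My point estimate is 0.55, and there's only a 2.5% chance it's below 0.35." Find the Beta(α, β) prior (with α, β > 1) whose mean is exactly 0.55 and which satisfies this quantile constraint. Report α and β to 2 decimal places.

α ≈ 12.80, β ≈ 10.47

With mean 0.55 fixed, write α = 0.55s, β = 0.45s where s = α+β.
Need P(θ < 0.35) = 0.025 under Beta(0.55s, 0.45s). Normal approximation: (q−m)/√(m(1−m)/s) ≈ z_{0.025} = -1.96, so s ≈ 0.55·0.45·(-1.96)²/(0.35−0.55)² = 23.8.
At s = 23.8: P(θ<0.35) ≈ 0.024. Adjusting to match 0.025 gives s ≈ 23.27.
So α = 0.55·23.27 ≈ 12.80, β = 0.45·23.27 ≈ 10.47.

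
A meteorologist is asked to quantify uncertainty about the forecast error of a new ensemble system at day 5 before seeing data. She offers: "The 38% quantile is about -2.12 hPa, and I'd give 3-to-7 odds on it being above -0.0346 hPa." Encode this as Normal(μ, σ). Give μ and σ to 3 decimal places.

μ = -1.352, σ = 2.513

The p-quantile of Normal(μ,σ) is μ + z_p·σ, with z_{0.38} = -0.3055 and z_{0.7} = 0.5244.
Eliminate σ: μ = (z₂·x₁ − z₁·x₂)/(z₂ − z₁) = (0.5244·-2.12 − (-0.3055)·-0.0346)/0.8299 = -1.352.
Then σ = (x₂ − x₁)/(z₂ − z₁) = (-0.0346 − -2.12)/0.8299 = 2.513.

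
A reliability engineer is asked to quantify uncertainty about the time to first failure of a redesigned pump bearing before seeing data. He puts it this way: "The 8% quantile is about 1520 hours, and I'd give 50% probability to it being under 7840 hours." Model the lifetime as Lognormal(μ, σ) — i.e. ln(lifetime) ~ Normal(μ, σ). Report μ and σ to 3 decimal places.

If T ~ Lognormal(μ,σ) then ln T ~ Normal(μ,σ), so the p-quantile of ln T is μ + z_p·σ.
ln(1520) = 7.326 and ln(7840) = 8.967; z_{0.08} = -1.405, z_{0.5} = 0.
σ = (8.967 − 7.326)/(0 − (-1.405)) = 1.168.
μ = 7.326 − (-1.405)·1.168 = 8.967.

μ ≈ 8.967, σ ≈ 1.168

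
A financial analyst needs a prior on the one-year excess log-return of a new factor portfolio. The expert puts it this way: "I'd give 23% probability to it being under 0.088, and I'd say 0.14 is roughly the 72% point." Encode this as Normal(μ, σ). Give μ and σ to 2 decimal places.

The p-quantile of Normal(μ,σ) is μ + z_p·σ, with z_{0.23} = -0.7388 and z_{0.72} = 0.5828.
Eliminate σ: μ = (z₂·x₁ − z₁·x₂)/(z₂ − z₁) = (0.5828·0.088 − (-0.7388)·0.14)/1.322 = 0.12.
Then σ = (x₂ − x₁)/(z₂ − z₁) = (0.14 − 0.088)/1.322 = 0.04.

μ = 0.12, σ = 0.04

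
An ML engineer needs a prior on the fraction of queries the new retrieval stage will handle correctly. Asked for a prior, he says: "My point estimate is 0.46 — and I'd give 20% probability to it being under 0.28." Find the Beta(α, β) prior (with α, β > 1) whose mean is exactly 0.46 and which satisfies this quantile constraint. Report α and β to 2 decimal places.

With mean 0.46 fixed, write α = 0.46s, β = 0.54s where s = α+β.
Need P(θ < 0.28) = 0.2 under Beta(0.46s, 0.54s). Normal approximation: (q−m)/√(m(1−m)/s) ≈ z_{0.2} = -0.842, so s ≈ 0.46·0.54·(-0.842)²/(0.28−0.46)² = 5.4.
At s = 5.4: P(θ<0.28) ≈ 0.204. Adjusting to match 0.2 gives s ≈ 5.59.
So α = 0.46·5.59 ≈ 2.57, β = 0.54·5.59 ≈ 3.02.

α ≈ 2.57, β ≈ 3.02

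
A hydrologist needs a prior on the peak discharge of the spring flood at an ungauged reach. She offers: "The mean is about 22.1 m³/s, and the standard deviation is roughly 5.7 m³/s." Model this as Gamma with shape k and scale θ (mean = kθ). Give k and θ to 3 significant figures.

k ≈ 15, θ ≈ 1.47

For Gamma(k, scale θ): mean = kθ, variance = kθ², so CV = 1/√k.
CV = SD/mean = 5.7/22.1 = 0.2579, hence k = 1/CV² = 15.
Then θ = mean/k = 22.1/15 = 1.47.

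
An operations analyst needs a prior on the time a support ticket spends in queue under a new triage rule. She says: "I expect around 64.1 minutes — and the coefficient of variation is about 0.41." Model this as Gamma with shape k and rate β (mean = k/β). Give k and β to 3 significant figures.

k ≈ 5.95, β ≈ 0.0928

For Gamma(k, rate β): mean = k/β, variance = k/β², so CV = 1/√k.
CV = 0.41, hence k = 1/CV² = 5.95.
Then β = k/mean = 5.95/64.1 = 0.0928.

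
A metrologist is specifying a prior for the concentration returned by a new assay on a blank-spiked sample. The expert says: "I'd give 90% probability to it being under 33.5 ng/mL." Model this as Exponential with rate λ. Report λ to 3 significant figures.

λ ≈ 0.0687

P(T < 33.5) = 1 − e^(−λ·33.5) = 0.9, so λ = −ln(1−0.9)/33.5 = −ln(0.1)/33.5 = 0.0687.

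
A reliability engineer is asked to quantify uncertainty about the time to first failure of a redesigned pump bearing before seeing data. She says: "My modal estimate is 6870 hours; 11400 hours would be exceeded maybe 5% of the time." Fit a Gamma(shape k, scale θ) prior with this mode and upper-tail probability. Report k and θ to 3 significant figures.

Gamma(k,θ) with k>1 has mode (k−1)θ, so θ = 6870/(k−1).
Need P(X < 11400) = 0.95 with θ tied to k this way. Start at k = 2, θ = 6870: P(X<11400) ≈ 0.494.
Too low — raise k to concentrate. Iterating converges to k ≈ 11.9.
Then θ = 6870/(11.9−1) ≈ 631.

k ≈ 11.9, θ ≈ 631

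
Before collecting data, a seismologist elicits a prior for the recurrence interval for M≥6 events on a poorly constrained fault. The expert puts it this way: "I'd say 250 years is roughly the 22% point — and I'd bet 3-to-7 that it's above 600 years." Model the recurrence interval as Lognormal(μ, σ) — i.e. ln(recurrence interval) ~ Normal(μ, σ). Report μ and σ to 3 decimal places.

If T ~ Lognormal(μ,σ) then ln T ~ Normal(μ,σ), so the p-quantile of ln T is μ + z_p·σ.
ln(250) = 5.521 and ln(600) = 6.397; z_{0.22} = -0.7722, z_{0.7} = 0.5244.
σ = (6.397 − 5.521)/(0.5244 − (-0.7722)) = 0.675.
μ = 5.521 − (-0.7722)·0.675 = 6.043.

μ ≈ 6.043, σ ≈ 0.675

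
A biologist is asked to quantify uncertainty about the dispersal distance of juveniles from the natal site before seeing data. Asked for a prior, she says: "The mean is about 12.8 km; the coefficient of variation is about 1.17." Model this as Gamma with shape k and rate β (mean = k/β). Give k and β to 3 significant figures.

k ≈ 0.731, β ≈ 0.0571

For Gamma(k, rate β): mean = k/β, variance = k/β², so CV = 1/√k.
CV = 1.17, hence k = 1/CV² = 0.731.
Then β = k/mean = 0.731/12.8 = 0.0571.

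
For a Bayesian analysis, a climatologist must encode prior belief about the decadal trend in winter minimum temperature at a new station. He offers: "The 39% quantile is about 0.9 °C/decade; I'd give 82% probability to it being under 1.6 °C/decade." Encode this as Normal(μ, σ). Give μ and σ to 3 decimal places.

The p-quantile of Normal(μ,σ) is μ + z_p·σ, with z_{0.39} = -0.2793 and z_{0.82} = 0.9154.
Eliminate σ: μ = (z₂·x₁ − z₁·x₂)/(z₂ − z₁) = (0.9154·0.9 − (-0.2793)·1.6)/1.195 = 1.064.
Then σ = (x₂ − x₁)/(z₂ − z₁) = (1.6 − 0.9)/1.195 = 0.586.

μ = 1.064, σ = 0.586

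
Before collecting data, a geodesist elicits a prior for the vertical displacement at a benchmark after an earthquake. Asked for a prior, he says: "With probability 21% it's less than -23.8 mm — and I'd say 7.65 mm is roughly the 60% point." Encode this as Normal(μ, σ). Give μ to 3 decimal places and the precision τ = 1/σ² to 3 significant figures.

μ = 0.132, τ = 0.00114

The p-quantile of Normal(μ,σ) is μ + z_p·σ, with z_{0.21} = -0.8064 and z_{0.6} = 0.2533.
Eliminate σ: μ = (z₂·x₁ − z₁·x₂)/(z₂ − z₁) = (0.2533·-23.8 − (-0.8064)·7.65)/1.06 = 0.132.
Then σ = (x₂ − x₁)/(z₂ − z₁) = (7.65 − -23.8)/1.06 = 29.676.
Precision τ = 1/σ² = 1/29.68² = 0.00114.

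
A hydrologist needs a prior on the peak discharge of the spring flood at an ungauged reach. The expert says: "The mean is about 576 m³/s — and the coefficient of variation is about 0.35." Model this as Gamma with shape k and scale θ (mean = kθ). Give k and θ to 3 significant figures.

For Gamma(k, scale θ): mean = kθ, variance = kθ², so CV = 1/√k.
CV = 0.35, hence k = 1/CV² = 8.16.
Then θ = mean/k = 576/8.16 = 70.6.

k ≈ 8.16, θ ≈ 70.6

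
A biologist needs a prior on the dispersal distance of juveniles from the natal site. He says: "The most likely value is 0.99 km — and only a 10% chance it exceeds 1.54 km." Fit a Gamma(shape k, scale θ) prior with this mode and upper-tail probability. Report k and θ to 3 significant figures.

k ≈ 10.6, θ ≈ 0.103

Gamma(k,θ) with k>1 has mode (k−1)θ, so θ = 0.99/(k−1).
Need P(X < 1.54) = 0.9 with θ tied to k this way. Start at k = 2, θ = 0.99: P(X<1.54) ≈ 0.461.
Too low — raise k to concentrate. Iterating converges to k ≈ 10.6.
Then θ = 0.99/(10.6−1) ≈ 0.103.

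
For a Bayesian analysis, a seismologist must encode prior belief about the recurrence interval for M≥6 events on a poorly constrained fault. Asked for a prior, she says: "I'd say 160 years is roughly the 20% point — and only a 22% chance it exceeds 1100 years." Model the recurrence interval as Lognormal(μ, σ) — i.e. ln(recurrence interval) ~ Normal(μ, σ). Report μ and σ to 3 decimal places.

If T ~ Lognormal(μ,σ) then ln T ~ Normal(μ,σ), so the p-quantile of ln T is μ + z_p·σ.
ln(160) = 5.075 and ln(1100) = 7.003; z_{0.2} = -0.8416, z_{0.78} = 0.7722.
σ = (7.003 − 5.075)/(0.7722 − (-0.8416)) = 1.195.
μ = 5.075 − (-0.8416)·1.195 = 6.081.

μ ≈ 6.081, σ ≈ 1.195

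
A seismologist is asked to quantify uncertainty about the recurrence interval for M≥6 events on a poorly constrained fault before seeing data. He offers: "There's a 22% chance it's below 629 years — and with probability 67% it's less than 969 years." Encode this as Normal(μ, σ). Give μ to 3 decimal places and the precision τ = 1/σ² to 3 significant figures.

The p-quantile of Normal(μ,σ) is μ + z_p·σ, with z_{0.22} = -0.7722 and z_{0.67} = 0.4399.
Eliminate σ: μ = (z₂·x₁ − z₁·x₂)/(z₂ − z₁) = (0.4399·629 − (-0.7722)·969)/1.212 = 845.603.
Then σ = (x₂ − x₁)/(z₂ − z₁) = (969 − 629)/1.212 = 280.503.
Precision τ = 1/σ² = 1/280.5² = 1.27e-05.

μ = 845.603, τ = 1.27e-05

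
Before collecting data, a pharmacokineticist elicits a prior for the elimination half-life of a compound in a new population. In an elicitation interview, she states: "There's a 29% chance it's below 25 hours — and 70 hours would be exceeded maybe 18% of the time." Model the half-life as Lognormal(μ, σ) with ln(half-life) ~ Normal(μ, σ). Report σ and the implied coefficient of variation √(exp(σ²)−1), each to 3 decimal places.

If T ~ Lognormal(μ,σ) then ln T ~ Normal(μ,σ), so the p-quantile of ln T is μ + z_p·σ.
ln(25) = 3.219 and ln(70) = 4.248; z_{0.29} = -0.5534, z_{0.82} = 0.9154.
σ = (4.248 − 3.219)/(0.9154 − (-0.5534)) = 0.701.
μ = 3.219 − (-0.5534)·0.701 = 3.607.
CV = √(exp(σ²)−1) = √(exp(0.4914)−1) = 0.797.

σ ≈ 0.701, CV ≈ 0.797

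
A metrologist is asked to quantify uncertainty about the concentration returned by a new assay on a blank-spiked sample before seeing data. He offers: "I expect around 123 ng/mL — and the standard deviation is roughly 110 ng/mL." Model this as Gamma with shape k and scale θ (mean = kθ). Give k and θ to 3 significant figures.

For Gamma(k, scale θ): mean = kθ, variance = kθ², so CV = 1/√k.
CV = SD/mean = 110/123 = 0.8943, hence k = 1/CV² = 1.25.
Then θ = mean/k = 123/1.25 = 98.4.

k ≈ 1.25, θ ≈ 98.4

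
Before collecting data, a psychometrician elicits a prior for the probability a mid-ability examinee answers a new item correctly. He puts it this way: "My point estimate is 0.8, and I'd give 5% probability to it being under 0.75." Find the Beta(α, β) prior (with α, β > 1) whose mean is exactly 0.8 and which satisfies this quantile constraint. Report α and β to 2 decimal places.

α ≈ 148.23, β ≈ 37.06

With mean 0.8 fixed, write α = 0.8s, β = 0.2s where s = α+β.
Need P(θ < 0.75) = 0.05 under Beta(0.8s, 0.2s). Normal approximation: (q−m)/√(m(1−m)/s) ≈ z_{0.05} = -1.64, so s ≈ 0.8·0.2·(-1.64)²/(0.75−0.8)² = 173.2.
At s = 173.2: P(θ<0.75) ≈ 0.056. Adjusting to match 0.05 gives s ≈ 185.28.
So α = 0.8·185.28 ≈ 148.23, β = 0.2·185.28 ≈ 37.06.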